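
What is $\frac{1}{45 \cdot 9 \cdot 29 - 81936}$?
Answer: $- \frac{1}{70191} \approx -1.4247 \cdot 10^{-5}$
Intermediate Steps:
$\frac{1}{45 \cdot 9 \cdot 29 - 81936} = \frac{1}{405 \cdot 29 - 81936} = \frac{1}{11745 - 81936} = \frac{1}{-70191} = - \frac{1}{70191}$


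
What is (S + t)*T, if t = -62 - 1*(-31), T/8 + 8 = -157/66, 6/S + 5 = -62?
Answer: 5707420/2211 ≈ 2581.4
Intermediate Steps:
S = -6/67 (S = 6/(-5 - 62) = 6/(-67) = 6*(-1/67) = -6/67 ≈ -0.089552)
T = -2740/33 (T = -64 + 8*(-157/66) = -64 - 628/33 = -2740/33 ≈ -83.030)
t = -31 (t = -62 + 31 = -31)
(S + t)*T = (-6/67 - 31)*(-2740/33) = -2083/67*(-2740/33) = 5707420/2211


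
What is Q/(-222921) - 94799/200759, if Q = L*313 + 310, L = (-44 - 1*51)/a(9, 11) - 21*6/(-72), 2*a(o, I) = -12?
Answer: -267597804665/537040764468 ≈ -0.49828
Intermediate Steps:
a(o, I) = -6 (a(o, I) = (½)*(-12) = -6)
L = 211/12 (L = (-44 - 1*51)/(-6) - 21*6/(-72) = (-44 - 51)*(-⅙) - 126*(-1/72) = -95*(-⅙) + 7/4 = 95/6 + 7/4 = 211/12 ≈ 17.583)
Q = 69763/12 (Q = (211/12)*313 + 310 = 66043/12 + 310 = 69763/12 ≈ 5813.6)
Q/(-222921) - 94799/200759 = (69763/12)/(-222921) - 94799/200759 = (69763/12)*(-1/222921) - 94799*1/200759 = -69763/2675052 - 94799/200759 = -267597804665/537040764468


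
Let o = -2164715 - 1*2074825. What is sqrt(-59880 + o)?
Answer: 2*I*sqrt(1074855) ≈ 2073.5*I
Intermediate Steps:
o = -4239540 (o = -2164715 - 2074825 = -4239540)
sqrt(-59880 + o) = sqrt(-59880 - 4239540) = sqrt(-4299420) = 2*I*sqrt(1074855)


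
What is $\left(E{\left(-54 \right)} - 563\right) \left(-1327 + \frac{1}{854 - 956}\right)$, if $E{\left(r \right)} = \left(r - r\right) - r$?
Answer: $\frac{68895695}{102} \approx 6.7545 \cdot 10^{5}$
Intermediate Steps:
$E{\left(r \right)} = - r$ ($E{\left(r \right)} = 0 - r = - r$)
$\left(E{\left(-54 \right)} - 563\right) \left(-1327 + \frac{1}{854 - 956}\right) = \left(\left(-1\right) \left(-54\right) - 563\right) \left(-1327 + \frac{1}{854 - 956}\right) = \left(54 - 563\right) \left(-1327 + \frac{1}{-102}\right) = - 509 \left(-1327 - \frac{1}{102}\right) = \left(-509\right) \left(- \frac{135355}{102}\right) = \frac{68895695}{102}$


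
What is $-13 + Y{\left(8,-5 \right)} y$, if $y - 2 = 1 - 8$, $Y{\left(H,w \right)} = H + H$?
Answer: $-93$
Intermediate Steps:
$Y{\left(H,w \right)} = 2 H$
$y = -5$ ($y = 2 + \left(1 - 8\right) = 2 - 7 = -5$)
$-13 + Y{\left(8,-5 \right)} y = -13 + 2 \cdot 8 \left(-5\right) = -13 + 16 \left(-5\right) = -13 - 80 = -93$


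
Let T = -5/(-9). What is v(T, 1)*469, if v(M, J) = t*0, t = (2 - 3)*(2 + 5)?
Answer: 0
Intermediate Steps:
T = 5/9 (T = -5*(-1/9) = 5/9 ≈ 0.55556)
t = -7 (t = -1*7 = -7)
v(M, J) = 0 (v(M, J) = -7*0 = 0)
v(T, 1)*469 = 0*469 = 0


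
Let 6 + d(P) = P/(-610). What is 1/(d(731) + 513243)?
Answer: 610/313073839 ≈ 1.9484e-6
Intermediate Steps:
d(P) = -6 - P/610 (d(P) = -6 + P/(-610) = -6 + P*(-1/610) = -6 - P/610)
1/(d(731) + 513243) = 1/((-6 - 1/610*731) + 513243) = 1/((-6 - 731/610) + 513243) = 1/(-4391/610 + 513243) = 1/(313073839/610) = 610/313073839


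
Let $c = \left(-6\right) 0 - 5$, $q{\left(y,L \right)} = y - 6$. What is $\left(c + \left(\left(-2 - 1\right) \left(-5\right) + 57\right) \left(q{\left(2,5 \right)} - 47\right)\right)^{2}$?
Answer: $13520329$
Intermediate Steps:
$q{\left(y,L \right)} = -6 + y$ ($q{\left(y,L \right)} = y - 6 = -6 + y$)
$c = -5$ ($c = 0 - 5 = -5$)
$\left(c + \left(\left(-2 - 1\right) \left(-5\right) + 57\right) \left(q{\left(2,5 \right)} - 47\right)\right)^{2} = \left(-5 + \left(\left(-2 - 1\right) \left(-5\right) + 57\right) \left(\left(-6 + 2\right) - 47\right)\right)^{2} = \left(-5 + \left(\left(-3\right) \left(-5\right) + 57\right) \left(-4 - 47\right)\right)^{2} = \left(-5 + \left(15 + 57\right) \left(-51\right)\right)^{2} = \left(-5 + 72 \left(-51\right)\right)^{2} = \left(-5 - 3672\right)^{2} = \left(-3677\right)^{2} = 13520329$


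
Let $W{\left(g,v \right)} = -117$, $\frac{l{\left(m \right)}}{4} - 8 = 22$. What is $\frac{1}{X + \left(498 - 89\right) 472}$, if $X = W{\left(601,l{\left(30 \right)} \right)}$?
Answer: $\frac{1}{192931} \approx 5.1832 \cdot 10^{-6}$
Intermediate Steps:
$l{\left(m \right)} = 120$ ($l{\left(m \right)} = 32 + 4 \cdot 22 = 32 + 88 = 120$)
$X = -117$
$\frac{1}{X + \left(498 - 89\right) 472} = \frac{1}{-117 + \left(498 - 89\right) 472} = \frac{1}{-117 + 409 \cdot 472} = \frac{1}{-117 + 193048} = \frac{1}{192931}$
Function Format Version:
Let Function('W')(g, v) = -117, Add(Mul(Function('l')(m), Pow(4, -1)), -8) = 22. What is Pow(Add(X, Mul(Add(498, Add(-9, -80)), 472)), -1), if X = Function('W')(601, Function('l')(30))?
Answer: Rational(1, 192931) ≈ 5.1832e-6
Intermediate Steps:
Function('l')(m) = 120 (Function('l')(m) = Add(32, Mul(4, 22)) = Add(32, 88) = 120)
X = -117
Pow(Add(X, Mul(Add(498, Add(-9, -80)), 472)), -1) = Pow(Add(-117, Mul(Add(498, Add(-9, -80)), 472)), -1) = Pow(Add(-117, Mul(Add(498, -89), 472)), -1) = Pow(Add(-117, Mul(409, 472)), -1) = Pow(Add(-117, 193048), -1) = Pow(192931, -1) = Rational(1, 192931)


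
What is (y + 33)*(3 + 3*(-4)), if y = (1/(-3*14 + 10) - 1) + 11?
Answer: -12375/32 ≈ -386.72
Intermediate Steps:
y = 319/32 (y = (1/(-42 + 10) - 1) + 11 = (1/(-32) - 1) + 11 = (-1/32 - 1) + 11 = -33/32 + 11 = 319/32 ≈ 9.9688)
(y + 33)*(3 + 3*(-4)) = (319/32 + 33)*(3 + 3*(-4)) = 1375*(3 - 12)/32 = (1375/32)*(-9) = -12375/32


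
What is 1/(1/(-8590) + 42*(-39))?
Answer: -8590/14070421 ≈ -0.00061050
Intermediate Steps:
1/(1/(-8590) + 42*(-39)) = 1/(-1/8590 - 1638) = 1/(-14070421/8590) = -8590/14070421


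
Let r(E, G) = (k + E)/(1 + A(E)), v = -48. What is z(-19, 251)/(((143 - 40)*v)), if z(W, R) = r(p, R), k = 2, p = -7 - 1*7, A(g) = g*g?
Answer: 1/81164 ≈ 1.2321e-5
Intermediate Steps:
A(g) = g²
p = -14 (p = -7 - 7 = -14)
r(E, G) = (2 + E)/(1 + E²)
z(W, R) = -12/197 (z(W, R) = (2 - 14)/(1 + (-14)²) = -12/(1 + 196) = -12/197)
z(-19, 251)/(((143 - 40)*v)) = -12*(-1/(48*(143 - 40)))/197 = -12/(197*(103*(-48))) = -12/197/(-4944) = -12/197*(-1/4944) = 1/81164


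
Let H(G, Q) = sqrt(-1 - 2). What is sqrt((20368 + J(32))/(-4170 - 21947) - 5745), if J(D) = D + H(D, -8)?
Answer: sqrt(-79983347145 - 533*I*sqrt(3))/3731 ≈ 4.3745e-7 - 75.801*I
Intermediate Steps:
H(G, Q) = I*sqrt(3) (H(G, Q) = sqrt(-3) = I*sqrt(3))
J(D) = D + I*sqrt(3)
sqrt((20368 + J(32))/(-4170 - 21947) - 5745) = sqrt((20368 + (32 + I*sqrt(3)))/(-4170 - 21947) - 5745) = sqrt((20400 + I*sqrt(3))/(-26117) - 5745) = sqrt((20400 + I*sqrt(3))*(-1/26117) - 5745) = sqrt((-20400/26117 - I*sqrt(3)/26117) - 5745) = sqrt(-150062565/26117 - I*sqrt(3)/26117)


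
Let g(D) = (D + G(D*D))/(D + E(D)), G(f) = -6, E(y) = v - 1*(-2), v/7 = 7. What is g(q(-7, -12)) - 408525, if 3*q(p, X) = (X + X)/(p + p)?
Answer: -7761977/19 ≈ -4.0853e+5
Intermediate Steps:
v = 49 (v = 7*7 = 49)
E(y) = 51 (E(y) = 49 - 1*(-2) = 49 + 2 = 51)
q(p, X) = X/(3*p) (q(p, X) = ((X + X)/(p + p))/3 = ((2*X)/((2*p)))/3 = ((2*X)*(1/(2*p)))/3 = (X/p)/3 = X/(3*p))
g(D) = (-6 + D)/(51 + D) (g(D) = (D - 6)/(D + 51) = (-6 + D)/(51 + D))
g(q(-7, -12)) - 408525 = (-6 + (1/3)*(-12)/(-7))/(51 + (1/3)*(-12)/(-7)) - 408525 = (-6 + (1/3)*(-12)*(-1/7))/(51 + (1/3)*(-12)*(-1/7)) - 408525 = (-6 + 4/7)/(51 + 4/7) - 408525 = -38/7/(361/7) - 408525 = (7/361)*(-38/7) - 408525 = -2/19 - 408525 = -7761977/19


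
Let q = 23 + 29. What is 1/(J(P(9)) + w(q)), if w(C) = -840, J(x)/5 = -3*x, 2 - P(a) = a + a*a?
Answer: 1/480 ≈ 0.0020833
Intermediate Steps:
P(a) = 2 - a - a² (P(a) = 2 - (a + a*a) = 2 - (a + a²) = 2 + (-a - a²) = 2 - a - a²)
J(x) = -15*x (J(x) = 5*(-3*x) = -15*x)
q = 52
1/(J(P(9)) + w(q)) = 1/(-15*(2 - 1*9 - 1*9²) - 840) = 1/(-15*(2 - 9 - 1*81) - 840) = 1/(-15*(2 - 9 - 81) - 840) = 1/(-15*(-88) - 840) = 1/(1320 - 840) = 1/480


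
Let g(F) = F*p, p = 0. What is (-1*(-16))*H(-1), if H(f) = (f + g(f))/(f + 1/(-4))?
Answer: 64/5 ≈ 12.800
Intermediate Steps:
g(F) = 0 (g(F) = F*0 = 0)
H(f) = f/(-¼ + f) (H(f) = (f + 0)/(f + 1/(-4)) = f/(f - ¼) = f/(-¼ + f))
(-1*(-16))*H(-1) = (-1*(-16))*(4*(-1)/(-1 + 4*(-1))) = 16*(4*(-1)/(-1 - 4)) = 16*(4*(-1)/(-5)) = 16*(4*(-1)*(-⅕)) = 16*(⅘) = 64/5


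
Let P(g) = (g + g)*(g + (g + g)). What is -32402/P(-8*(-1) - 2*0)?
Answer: -16201/192 ≈ -84.380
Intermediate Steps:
P(g) = 6*g² (P(g) = (2*g)*(g + 2*g) = (2*g)*(3*g) = 6*g²)
-32402/P(-8*(-1) - 2*0) = -32402*1/(6*(-8*(-1) - 2*0)²) = -32402*1/(6*(8 + 0)²) = -32402/(6*8²) = -32402/(6*64) = -32402/384 = -32402*1/384 = -16201/192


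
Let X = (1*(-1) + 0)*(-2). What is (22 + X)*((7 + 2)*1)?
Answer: 216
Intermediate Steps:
X = 2 (X = (-1 + 0)*(-2) = -1*(-2) = 2)
(22 + X)*((7 + 2)*1) = (22 + 2)*((7 + 2)*1) = 24*(9*1) = 24*9 = 216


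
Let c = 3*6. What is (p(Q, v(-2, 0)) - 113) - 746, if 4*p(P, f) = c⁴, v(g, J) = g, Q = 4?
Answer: 25385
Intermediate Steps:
c = 18
p(P, f) = 26244 (p(P, f) = (¼)*18⁴ = (¼)*104976 = 26244)
(p(Q, v(-2, 0)) - 113) - 746 = (26244 - 113) - 746 = 26131 - 746 = 25385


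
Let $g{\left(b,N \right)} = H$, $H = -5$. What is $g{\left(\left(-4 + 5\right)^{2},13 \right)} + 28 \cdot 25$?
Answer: $695$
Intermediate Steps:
$g{\left(b,N \right)} = -5$
$g{\left(\left(-4 + 5\right)^{2},13 \right)} + 28 \cdot 25 = -5 + 28 \cdot 25 = -5 + 700 = 695$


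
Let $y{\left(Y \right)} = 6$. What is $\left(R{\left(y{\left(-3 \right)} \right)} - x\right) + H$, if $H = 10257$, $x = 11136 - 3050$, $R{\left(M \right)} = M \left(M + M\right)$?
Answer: $2243$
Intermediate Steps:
$R{\left(M \right)} = 2 M^{2}$ ($R{\left(M \right)} = M 2 M = 2 M^{2}$)
$x = 8086$
$\left(R{\left(y{\left(-3 \right)} \right)} - x\right) + H = \left(2 \cdot 6^{2} - 8086\right) + 10257 = \left(2 \cdot 36 - 8086\right) + 10257 = \left(72 - 8086\right) + 10257 = -8014 + 10257 = 2243$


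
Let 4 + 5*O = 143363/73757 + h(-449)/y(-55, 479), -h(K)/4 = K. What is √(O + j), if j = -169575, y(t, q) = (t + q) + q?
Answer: 2*I*√4701363875346179526135/333012855 ≈ 411.79*I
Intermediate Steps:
y(t, q) = t + 2*q (y(t, q) = (q + t) + q = t + 2*q)
h(K) = -4*K
O = -4485923/333012855 (O = -⅘ + (143363/73757 + (-4*(-449))/(-55 + 2*479))/5 = -⅘ + (143363*(1/73757) + 1796/(-55 + 958))/5 = -⅘ + (143363/73757 + 1796/903)/5 = -⅘ + (⅕)*(261924361/66602571) = -⅘ + 261924361/333012855 = -4485923/333012855 ≈ -0.013471)
√(O + j) = √(-4485923/333012855 - 169575) = √(-56470659372548/333012855) = 2*I*√4701363875346179526135/333012855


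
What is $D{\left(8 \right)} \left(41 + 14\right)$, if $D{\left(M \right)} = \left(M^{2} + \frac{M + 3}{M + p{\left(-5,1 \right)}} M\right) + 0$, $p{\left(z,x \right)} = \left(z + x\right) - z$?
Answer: $\frac{36520}{9} \approx 4057.8$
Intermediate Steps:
$p{\left(z,x \right)} = x$ ($p{\left(z,x \right)} = \left(x + z\right) - z = x$)
$D{\left(M \right)} = M^{2} + \frac{M \left(3 + M\right)}{1 + M}$ ($D{\left(M \right)} = \left(M^{2} + \frac{M + 3}{M + 1} M\right) + 0 = \left(M^{2} + \frac{3 + M}{1 + M} M\right) + 0 = \left(M^{2} + \frac{M \left(3 + M\right)}{1 + M}\right) + 0 = M^{2} + \frac{M \left(3 + M\right)}{1 + M}$)
$D{\left(8 \right)} \left(41 + 14\right) = \frac{8 \left(3 + 8^{2} + 2 \cdot 8\right)}{1 + 8} \left(41 + 14\right) = \frac{8 \left(3 + 64 + 16\right)}{9} \cdot 55 = 8 \cdot \frac{1}{9} \cdot 83 \cdot 55 = \frac{664}{9} \cdot 55 = \frac{36520}{9}$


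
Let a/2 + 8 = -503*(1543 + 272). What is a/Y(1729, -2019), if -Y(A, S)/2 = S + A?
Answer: -912953/290 ≈ -3148.1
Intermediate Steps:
Y(A, S) = -2*A - 2*S (Y(A, S) = -2*(S + A) = -2*(A + S) = -2*A - 2*S)
a = -1825906 (a = -16 + 2*(-503*(1543 + 272)) = -16 + 2*(-503*1815) = -16 + 2*(-912945) = -16 - 1825890 = -1825906)
a/Y(1729, -2019) = -1825906/(-2*1729 - 2*(-2019)) = -1825906/(-3458 + 4038) = -1825906/580 = -1825906*1/580 = -912953/290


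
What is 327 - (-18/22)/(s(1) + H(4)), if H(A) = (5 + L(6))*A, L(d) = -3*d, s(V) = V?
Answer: 61146/187 ≈ 326.98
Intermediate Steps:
H(A) = -13*A (H(A) = (5 - 3*6)*A = (5 - 18)*A = -13*A)
327 - (-18/22)/(s(1) + H(4)) = 327 - (-18/22)/(1 - 13*4) = 327 - (-18*1/22)/(1 - 52) = 327 - (-9)/((-51)*11) = 327 - (-1)*(-9)/(51*11) = 327 - 1*3/187 = 327 - 3/187 = 61146/187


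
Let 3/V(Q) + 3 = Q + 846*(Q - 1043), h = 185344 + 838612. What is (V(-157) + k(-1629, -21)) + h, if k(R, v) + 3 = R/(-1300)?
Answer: 67579342376077/65998400 ≈ 1.0240e+6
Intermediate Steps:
k(R, v) = -3 - R/1300 (k(R, v) = -3 + R/(-1300) = -3 + R*(-1/1300) = -3 - R/1300)
h = 1023956
V(Q) = 3/(-882381 + 847*Q) (V(Q) = 3/(-3 + (Q + 846*(Q - 1043))) = 3/(-3 + (Q + 846*(-1043 + Q))) = 3/(-3 + (Q + (-882378 + 846*Q))) = 3/(-3 + (-882378 + 847*Q)) = 3/(-882381 + 847*Q))
(V(-157) + k(-1629, -21)) + h = (3/(-882381 + 847*(-157)) + (-3 - 1/1300*(-1629))) + 1023956 = (3/(-882381 - 132979) + (-3 + 1629/1300)) + 1023956 = (3/(-1015360) - 2271/1300) + 1023956 = (3*(-1/1015360) - 2271/1300) + 1023956 = (-3/1015360 - 2271/1300) + 1023956 = -115294323/65998400 + 1023956 = 67579342376077/65998400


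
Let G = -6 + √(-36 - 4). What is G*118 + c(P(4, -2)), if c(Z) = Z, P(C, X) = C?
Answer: -704 + 236*I*√10 ≈ -704.0 + 746.3*I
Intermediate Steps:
G = -6 + 2*I*√10 (G = -6 + √(-40) = -6 + 2*I*√10 ≈ -6.0 + 6.3246*I)
G*118 + c(P(4, -2)) = (-6 + 2*I*√10)*118 + 4 = (-708 + 236*I*√10) + 4 = -704 + 236*I*√10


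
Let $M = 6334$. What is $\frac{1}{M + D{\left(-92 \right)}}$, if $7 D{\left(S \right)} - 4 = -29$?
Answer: $\frac{7}{44313} \approx 0.00015797$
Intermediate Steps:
$D{\left(S \right)} = - \frac{25}{7}$ ($D{\left(S \right)} = \frac{4}{7} + \frac{1}{7} \left(-29\right) = \frac{4}{7} - \frac{29}{7} = - \frac{25}{7}$)
$\frac{1}{M + D{\left(-92 \right)}} = \frac{1}{6334 - \frac{25}{7}} = \frac{1}{\frac{44313}{7}} = \frac{7}{44313}$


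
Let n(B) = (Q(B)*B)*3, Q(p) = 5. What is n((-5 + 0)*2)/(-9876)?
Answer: 25/1646 ≈ 0.015188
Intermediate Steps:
n(B) = 15*B (n(B) = (5*B)*3 = 15*B)
n((-5 + 0)*2)/(-9876) = (15*((-5 + 0)*2))/(-9876) = (15*(-5*2))*(-1/9876) = (15*(-10))*(-1/9876) = -150*(-1/9876) = 25/1646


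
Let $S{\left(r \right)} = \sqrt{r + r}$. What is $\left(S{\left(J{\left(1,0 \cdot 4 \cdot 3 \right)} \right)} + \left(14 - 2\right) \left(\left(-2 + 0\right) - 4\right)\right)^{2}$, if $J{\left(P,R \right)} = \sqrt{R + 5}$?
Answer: $\left(-72 + \sqrt{2} \sqrt[4]{5}\right)^{2} \approx 4883.9$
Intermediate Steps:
$J{\left(P,R \right)} = \sqrt{5 + R}$
$S{\left(r \right)} = \sqrt{2} \sqrt{r}$ ($S{\left(r \right)} = \sqrt{2 r} = \sqrt{2} \sqrt{r}$)
$\left(S{\left(J{\left(1,0 \cdot 4 \cdot 3 \right)} \right)} + \left(14 - 2\right) \left(\left(-2 + 0\right) - 4\right)\right)^{2} = \left(\sqrt{2} \sqrt{\sqrt{5 + 0 \cdot 4 \cdot 3}} + \left(14 - 2\right) \left(\left(-2 + 0\right) - 4\right)\right)^{2} = \left(\sqrt{2} \sqrt{\sqrt{5 + 0 \cdot 3}} + 12 \left(-2 - 4\right)\right)^{2} = \left(\sqrt{2} \sqrt{\sqrt{5 + 0}} + 12 \left(-6\right)\right)^{2} = \left(\sqrt{2} \sqrt{\sqrt{5}} - 72\right)^{2} = \left(\sqrt{2} \sqrt[4]{5} - 72\right)^{2} = \left(-72 + \sqrt{2} \sqrt[4]{5}\right)^{2}$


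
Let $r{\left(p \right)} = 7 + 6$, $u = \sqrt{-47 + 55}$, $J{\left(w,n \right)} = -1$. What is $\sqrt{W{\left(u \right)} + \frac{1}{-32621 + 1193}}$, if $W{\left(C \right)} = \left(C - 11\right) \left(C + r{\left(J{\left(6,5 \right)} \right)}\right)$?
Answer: $\frac{\sqrt{-411549757 + 12194064 \sqrt{2}}}{1746} \approx 11.373 i$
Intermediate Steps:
$u = 2 \sqrt{2}$ ($u = \sqrt{8} = 2 \sqrt{2} \approx 2.8284$)
$r{\left(p \right)} = 13$
$W{\left(C \right)} = \left(-11 + C\right) \left(13 + C\right)$ ($W{\left(C \right)} = \left(C - 11\right) \left(C + 13\right) = \left(-11 + C\right) \left(13 + C\right)$)
$\sqrt{W{\left(u \right)} + \frac{1}{-32621 + 1193}} = \sqrt{\left(-143 + \left(2 \sqrt{2}\right)^{2} + 2 \cdot 2 \sqrt{2}\right) + \frac{1}{-32621 + 1193}} = \sqrt{\left(-143 + 8 + 4 \sqrt{2}\right) + \frac{1}{-31428}} = \sqrt{\left(-135 + 4 \sqrt{2}\right) - \frac{1}{31428}} = \sqrt{- \frac{4242781}{31428} + 4 \sqrt{2}}$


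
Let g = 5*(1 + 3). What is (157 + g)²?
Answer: 31329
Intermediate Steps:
g = 20 (g = 5*4 = 20)
(157 + g)² = (157 + 20)² = 177² = 31329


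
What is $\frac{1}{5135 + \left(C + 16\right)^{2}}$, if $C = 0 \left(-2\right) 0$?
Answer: $\frac{1}{5391} \approx 0.00018549$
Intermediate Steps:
$C = 0$ ($C = 0 \cdot 0 = 0$)
$\frac{1}{5135 + \left(C + 16\right)^{2}} = \frac{1}{5135 + \left(0 + 16\right)^{2}} = \frac{1}{5135 + 16^{2}} = \frac{1}{5135 + 256} = \frac{1}{5391}$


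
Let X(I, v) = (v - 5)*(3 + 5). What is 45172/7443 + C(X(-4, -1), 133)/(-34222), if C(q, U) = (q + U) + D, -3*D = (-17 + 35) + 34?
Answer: 1545372541/254714346 ≈ 6.0671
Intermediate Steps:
D = -52/3 (D = -((-17 + 35) + 34)/3 = -(18 + 34)/3 = -⅓*52 = -52/3 ≈ -17.333)
X(I, v) = -40 + 8*v (X(I, v) = (-5 + v)*8 = -40 + 8*v)
C(q, U) = -52/3 + U + q (C(q, U) = (q + U) - 52/3 = (U + q) - 52/3 = -52/3 + U + q)
45172/7443 + C(X(-4, -1), 133)/(-34222) = 45172/7443 + (-52/3 + 133 + (-40 + 8*(-1)))/(-34222) = 45172*(1/7443) + (-52/3 + 133 + (-40 - 8))*(-1/34222) = 45172/7443 + (-52/3 + 133 - 48)*(-1/34222) = 45172/7443 + (203/3)*(-1/34222) = 45172/7443 - 203/102666 = 1545372541/254714346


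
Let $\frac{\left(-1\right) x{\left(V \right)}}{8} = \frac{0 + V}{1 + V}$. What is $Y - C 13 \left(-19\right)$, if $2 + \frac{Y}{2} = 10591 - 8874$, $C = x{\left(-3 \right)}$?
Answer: $466$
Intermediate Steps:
$x{\left(V \right)} = - \frac{8 V}{1 + V}$ ($x{\left(V \right)} = - 8 \frac{0 + V}{1 + V} = - 8 \frac{V}{1 + V} = - \frac{8 V}{1 + V}$)
$C = -12$ ($C = \left(-8\right) \left(-3\right) \frac{1}{1 - 3} = \left(-8\right) \left(-3\right) \frac{1}{-2} = \left(-8\right) \left(-3\right) \left(- \frac{1}{2}\right) = -12$)
$Y = 3430$ ($Y = -4 + 2 \left(10591 - 8874\right) = -4 + 2 \cdot 1717 = -4 + 3434 = 3430$)
$Y - C 13 \left(-19\right) = 3430 - \left(-12\right) 13 \left(-19\right) = 3430 - \left(-156\right) \left(-19\right) = 3430 - 2964 = 466$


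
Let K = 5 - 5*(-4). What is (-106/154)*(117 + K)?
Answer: -7526/77 ≈ -97.740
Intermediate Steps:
K = 25 (K = 5 + 20 = 25)
(-106/154)*(117 + K) = (-106/154)*(117 + 25) = -106*1/154*142 = -53/77*142 = -7526/77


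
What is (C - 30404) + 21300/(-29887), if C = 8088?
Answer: -666979592/29887 ≈ -22317.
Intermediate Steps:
(C - 30404) + 21300/(-29887) = (8088 - 30404) + 21300/(-29887) = -22316 + 21300*(-1/29887) = -22316 - 21300/29887 = -666979592/29887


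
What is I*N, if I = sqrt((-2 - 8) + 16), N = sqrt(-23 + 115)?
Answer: 2*sqrt(138) ≈ 23.495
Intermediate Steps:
N = 2*sqrt(23) (N = sqrt(92) = 2*sqrt(23) ≈ 9.5917)
I = sqrt(6) (I = sqrt(-10 + 16) = sqrt(6) ≈ 2.4495)
I*N = sqrt(6)*(2*sqrt(23)) = 2*sqrt(138)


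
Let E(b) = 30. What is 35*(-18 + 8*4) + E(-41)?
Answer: 520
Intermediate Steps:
35*(-18 + 8*4) + E(-41) = 35*(-18 + 8*4) + 30 = 35*(-18 + 32) + 30 = 35*14 + 30 = 490 + 30 = 520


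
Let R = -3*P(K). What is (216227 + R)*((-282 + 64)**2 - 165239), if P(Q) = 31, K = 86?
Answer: -25442213810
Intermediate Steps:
R = -93 (R = -3*31 = -93)
(216227 + R)*((-282 + 64)**2 - 165239) = (216227 - 93)*((-282 + 64)**2 - 165239) = 216134*((-218)**2 - 165239) = 216134*(47524 - 165239) = 216134*(-117715) = -25442213810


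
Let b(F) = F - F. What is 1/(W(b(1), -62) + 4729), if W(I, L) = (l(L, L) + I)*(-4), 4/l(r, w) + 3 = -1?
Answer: 1/4733 ≈ 0.00021128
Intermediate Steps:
b(F) = 0
l(r, w) = -1 (l(r, w) = 4/(-3 - 1) = 4/(-4) = 4*(-¼) = -1)
W(I, L) = 4 - 4*I (W(I, L) = (-1 + I)*(-4) = 4 - 4*I)
1/(W(b(1), -62) + 4729) = 1/((4 - 4*0) + 4729) = 1/((4 + 0) + 4729) = 1/(4 + 4729) = 1/4733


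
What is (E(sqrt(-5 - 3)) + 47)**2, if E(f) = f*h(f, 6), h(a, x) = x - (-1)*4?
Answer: 1409 + 1880*I*sqrt(2) ≈ 1409.0 + 2658.7*I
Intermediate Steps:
h(a, x) = 4 + x (h(a, x) = x - 1*(-4) = x + 4 = 4 + x)
E(f) = 10*f (E(f) = f*(4 + 6) = f*10 = 10*f)
(E(sqrt(-5 - 3)) + 47)**2 = (10*sqrt(-5 - 3) + 47)**2 = (10*sqrt(-8) + 47)**2 = (10*(2*I*sqrt(2)) + 47)**2 = (20*I*sqrt(2) + 47)**2 = (47 + 20*I*sqrt(2))**2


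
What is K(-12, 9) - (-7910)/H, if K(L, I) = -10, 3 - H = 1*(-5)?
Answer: 3915/4 ≈ 978.75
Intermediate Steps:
H = 8 (H = 3 - (-5) = 3 - 1*(-5) = 3 + 5 = 8)
K(-12, 9) - (-7910)/H = -10 - (-7910)/8 = -10 - 70*(-113/8) = -10 + 3955/4 = 3915/4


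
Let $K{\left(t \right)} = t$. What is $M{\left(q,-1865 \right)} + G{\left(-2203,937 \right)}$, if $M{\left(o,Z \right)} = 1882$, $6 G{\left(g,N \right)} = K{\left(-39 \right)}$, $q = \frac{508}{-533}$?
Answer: $\frac{3751}{2} \approx 1875.5$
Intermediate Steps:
$q = - \frac{508}{533}$ ($q = 508 \left(- \frac{1}{533}\right) = - \frac{508}{533} \approx -0.9531$)
$G{\left(g,N \right)} = - \frac{13}{2}$ ($G{\left(g,N \right)} = \frac{1}{6} \left(-39\right) = - \frac{13}{2}$)
$M{\left(q,-1865 \right)} + G{\left(-2203,937 \right)} = 1882 - \frac{13}{2} = \frac{3751}{2}$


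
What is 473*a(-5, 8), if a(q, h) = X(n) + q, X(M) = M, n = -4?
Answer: -4257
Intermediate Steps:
a(q, h) = -4 + q
473*a(-5, 8) = 473*(-4 - 5) = 473*(-9) = -4257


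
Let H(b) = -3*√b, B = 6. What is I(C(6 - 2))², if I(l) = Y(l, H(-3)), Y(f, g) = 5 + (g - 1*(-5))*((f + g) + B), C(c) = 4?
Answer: (28 - 45*I*√3)² ≈ -5291.0 - 4364.8*I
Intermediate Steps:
Y(f, g) = 5 + (5 + g)*(6 + f + g) (Y(f, g) = 5 + (g - 1*(-5))*((f + g) + 6) = 5 + (g + 5)*(6 + f + g) = 5 + (5 + g)*(6 + f + g))
I(l) = 8 + 5*l - 33*I*√3 - 3*I*l*√3 (I(l) = 35 + (-3*I*√3)² + 5*l + 11*(-3*I*√3) + l*(-3*I*√3) = 35 - 27 + 5*l - 33*I*√3 - 3*I*l*√3 = 8 + 5*l - 33*I*√3 - 3*I*l*√3)
I(C(6 - 2))² = (8 + 5*4 - 33*I*√3 - 3*I*4*√3)² = (8 + 20 - 33*I*√3 - 12*I*√3)² = (28 - 45*I*√3)²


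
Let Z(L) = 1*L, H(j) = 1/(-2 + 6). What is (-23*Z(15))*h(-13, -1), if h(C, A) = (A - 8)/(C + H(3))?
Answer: -4140/17 ≈ -243.53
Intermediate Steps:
H(j) = 1/4
Z(L) = L
h(C, A) = (-8 + A)/(1/4 + C) (h(C, A) = (A - 8)/(C + 1/4) = (-8 + A)/(1/4 + C))
(-23*Z(15))*h(-13, -1) = (-23*15)*(4*(-8 - 1)/(1 + 4*(-13))) = -1380*(-9)/(1 - 52) = -1380*(-9)/(-51) = -1380*(-1)*(-9)/51 = -345*12/17 = -4140/17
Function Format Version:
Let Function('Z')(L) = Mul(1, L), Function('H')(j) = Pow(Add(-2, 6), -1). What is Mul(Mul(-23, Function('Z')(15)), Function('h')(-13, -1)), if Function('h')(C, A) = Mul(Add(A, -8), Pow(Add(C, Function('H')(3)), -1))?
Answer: Rational(-4140, 17) ≈ -243.53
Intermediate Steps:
Function('H')(j) = Rational(1, 4) (Function('H')(j) = Pow(4, -1) = Rational(1, 4))
Function('Z')(L) = L
Function('h')(C, A) = Mul(Pow(Add(Rational(1, 4), C), -1), Add(-8, A)) (Function('h')(C, A) = Mul(Add(A, -8), Pow(Add(C, Rational(1, 4)), -1)) = Mul(Add(-8, A), Pow(Add(Rational(1, 4), C), -1)) = Mul(Pow(Add(Rational(1, 4), C), -1), Add(-8, A)))
Mul(Mul(-23, Function('Z')(15)), Function('h')(-13, -1)) = Mul(Mul(-23, 15), Mul(4, Pow(Add(1, Mul(4, -13)), -1), Add(-8, -1))) = Mul(-345, Mul(4, Pow(Add(1, -52), -1), -9)) = Mul(-345, Mul(4, Pow(-51, -1), -9)) = Mul(-345, Mul(4, Rational(-1, 51), -9)) = Mul(-345, Rational(12, 17)) = Rational(-4140, 17)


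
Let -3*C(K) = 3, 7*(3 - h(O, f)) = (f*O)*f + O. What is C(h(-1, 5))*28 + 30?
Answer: 2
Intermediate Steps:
h(O, f) = 3 - O/7 - O*f**2/7 (h(O, f) = 3 - ((f*O)*f + O)/7 = 3 - ((O*f)*f + O)/7 = 3 - (O*f**2 + O)/7 = 3 - (O + O*f**2)/7 = 3 + (-O/7 - O*f**2/7) = 3 - O/7 - O*f**2/7)
C(K) = -1 (C(K) = -1/3*3 = -1)
C(h(-1, 5))*28 + 30 = -1*28 + 30 = -28 + 30 = 2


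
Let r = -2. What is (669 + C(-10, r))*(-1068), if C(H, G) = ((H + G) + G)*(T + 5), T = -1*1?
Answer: -654684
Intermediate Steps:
T = -1
C(H, G) = 4*H + 8*G (C(H, G) = ((H + G) + G)*(-1 + 5) = ((G + H) + G)*4 = (H + 2*G)*4 = 4*H + 8*G)
(669 + C(-10, r))*(-1068) = (669 + (4*(-10) + 8*(-2)))*(-1068) = (669 + (-40 - 16))*(-1068) = (669 - 56)*(-1068) = 613*(-1068) = -654684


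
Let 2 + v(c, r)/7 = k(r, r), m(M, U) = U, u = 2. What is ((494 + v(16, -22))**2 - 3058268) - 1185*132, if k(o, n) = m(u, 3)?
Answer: -2963687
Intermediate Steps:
k(o, n) = 3
v(c, r) = 7 (v(c, r) = -14 + 7*3 = -14 + 21 = 7)
((494 + v(16, -22))**2 - 3058268) - 1185*132 = ((494 + 7)**2 - 3058268) - 1185*132 = (501**2 - 3058268) - 156420 = (251001 - 3058268) - 156420 = -2807267 - 156420 = -2963687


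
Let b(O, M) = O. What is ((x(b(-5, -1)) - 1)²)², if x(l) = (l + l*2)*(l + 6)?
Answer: 65536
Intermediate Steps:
x(l) = 3*l*(6 + l) (x(l) = (l + 2*l)*(6 + l) = (3*l)*(6 + l) = 3*l*(6 + l))
((x(b(-5, -1)) - 1)²)² = ((3*(-5)*(6 - 5) - 1)²)² = ((3*(-5)*1 - 1)²)² = ((-15 - 1)²)² = ((-16)²)² = 256² = 65536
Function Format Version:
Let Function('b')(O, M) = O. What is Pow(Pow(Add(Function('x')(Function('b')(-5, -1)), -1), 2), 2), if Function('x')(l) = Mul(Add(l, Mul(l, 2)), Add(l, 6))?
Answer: 65536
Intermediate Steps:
Function('x')(l) = Mul(3, l, Add(6, l)) (Function('x')(l) = Mul(Add(l, Mul(2, l)), Add(6, l)) = Mul(Mul(3, l), Add(6, l)) = Mul(3, l, Add(6, l)))
Pow(Pow(Add(Function('x')(Function('b')(-5, -1)), -1), 2), 2) = Pow(Pow(Add(Mul(3, -5, Add(6, -5)), -1), 2), 2) = Pow(Pow(Add(Mul(3, -5, 1), -1), 2), 2) = Pow(Pow(Add(-15, -1), 2), 2) = Pow(Pow(-16, 2), 2) = Pow(256, 2) = 65536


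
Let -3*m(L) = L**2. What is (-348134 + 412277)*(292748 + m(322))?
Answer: 16560867360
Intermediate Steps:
m(L) = -L**2/3
(-348134 + 412277)*(292748 + m(322)) = (-348134 + 412277)*(292748 - 1/3*322**2) = 64143*(292748 - 1/3*103684) = 64143*(292748 - 103684/3) = 64143*(774560/3) = 16560867360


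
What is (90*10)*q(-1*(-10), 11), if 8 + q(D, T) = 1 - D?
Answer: -15300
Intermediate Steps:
q(D, T) = -7 - D (q(D, T) = -8 + (1 - D) = -7 - D)
(90*10)*q(-1*(-10), 11) = (90*10)*(-7 - (-1)*(-10)) = 900*(-7 - 1*10) = 900*(-7 - 10) = 900*(-17) = -15300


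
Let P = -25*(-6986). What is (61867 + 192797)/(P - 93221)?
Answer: 84888/27143 ≈ 3.1274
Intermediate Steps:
P = 174650
(61867 + 192797)/(P - 93221) = (61867 + 192797)/(174650 - 93221) = 254664/81429 = 254664*(1/81429) = 84888/27143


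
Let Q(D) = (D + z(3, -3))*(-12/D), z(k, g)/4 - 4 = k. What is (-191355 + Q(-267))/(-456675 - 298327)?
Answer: 17031551/67195178 ≈ 0.25346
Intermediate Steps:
z(k, g) = 16 + 4*k
Q(D) = -12*(28 + D)/D (Q(D) = (D + (16 + 4*3))*(-12/D) = (D + (16 + 12))*(-12/D) = (D + 28)*(-12/D) = (28 + D)*(-12/D) = -12*(28 + D)/D)
(-191355 + Q(-267))/(-456675 - 298327) = (-191355 + (-12 - 336/(-267)))/(-456675 - 298327) = (-191355 + (-12 - 336*(-1/267)))/(-755002) = (-191355 + (-12 + 112/89))*(-1/755002) = (-191355 - 956/89)*(-1/755002) = -17031551/89*(-1/755002) = 17031551/67195178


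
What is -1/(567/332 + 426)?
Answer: -332/141999 ≈ -0.0023380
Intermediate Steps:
-1/(567/332 + 426) = -1/141999/332 = -1*332/141999 = -332/141999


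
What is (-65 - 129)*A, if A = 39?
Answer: -7566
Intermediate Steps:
(-65 - 129)*A = (-65 - 129)*39 = -194*39 = -7566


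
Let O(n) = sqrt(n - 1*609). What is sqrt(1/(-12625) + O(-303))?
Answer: sqrt(-505 + 25502500*I*sqrt(57))/2525 ≈ 3.8858 + 3.8858*I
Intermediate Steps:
O(n) = sqrt(-609 + n) (O(n) = sqrt(n - 609) = sqrt(-609 + n))
sqrt(1/(-12625) + O(-303)) = sqrt(1/(-12625) + sqrt(-609 - 303)) = sqrt(-1/12625 + sqrt(-912)) = sqrt(-1/12625 + 4*I*sqrt(57))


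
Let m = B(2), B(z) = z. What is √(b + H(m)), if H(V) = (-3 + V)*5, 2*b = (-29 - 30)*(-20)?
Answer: 3*√65 ≈ 24.187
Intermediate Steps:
b = 590 (b = ((-29 - 30)*(-20))/2 = (-59*(-20))/2 = (½)*1180 = 590)
m = 2
H(V) = -15 + 5*V
√(b + H(m)) = √(590 + (-15 + 5*2)) = √(590 + (-15 + 10)) = √(590 - 5) = √585 = 3*√65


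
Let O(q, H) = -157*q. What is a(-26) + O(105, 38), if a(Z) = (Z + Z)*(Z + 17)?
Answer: -16017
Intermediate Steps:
a(Z) = 2*Z*(17 + Z) (a(Z) = (2*Z)*(17 + Z) = 2*Z*(17 + Z))
a(-26) + O(105, 38) = 2*(-26)*(17 - 26) - 157*105 = 2*(-26)*(-9) - 16485 = 468 - 16485 = -16017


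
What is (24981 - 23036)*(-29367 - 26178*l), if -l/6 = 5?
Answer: 1470367485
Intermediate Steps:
l = -30 (l = -6*5 = -30)
(24981 - 23036)*(-29367 - 26178*l) = (24981 - 23036)*(-29367 - 26178*(-30)) = 1945*(-29367 + 785340) = 1945*755973 = 1470367485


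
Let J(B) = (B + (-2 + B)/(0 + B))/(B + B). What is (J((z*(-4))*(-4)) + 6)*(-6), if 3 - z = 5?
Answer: -19917/512 ≈ -38.900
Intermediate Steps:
z = -2 (z = 3 - 1*5 = 3 - 5 = -2)
J(B) = (B + (-2 + B)/B)/(2*B) (J(B) = (B + (-2 + B)/B)/((2*B)) = (B + (-2 + B)/B)*(1/(2*B)) = (B + (-2 + B)/B)/(2*B))
(J((z*(-4))*(-4)) + 6)*(-6) = ((-2 - 2*(-4)*(-4) + (-2*(-4)*(-4))²)/(2*(-2*(-4)*(-4))²) + 6)*(-6) = ((-2 + 8*(-4) + (8*(-4))²)/(2*(8*(-4))²) + 6)*(-6) = ((½)*(-2 - 32 + (-32)²)/(-32)² + 6)*(-6) = ((½)*(1/1024)*(-2 - 32 + 1024) + 6)*(-6) = ((½)*(1/1024)*990 + 6)*(-6) = (495/1024 + 6)*(-6) = (6639/1024)*(-6) = -19917/512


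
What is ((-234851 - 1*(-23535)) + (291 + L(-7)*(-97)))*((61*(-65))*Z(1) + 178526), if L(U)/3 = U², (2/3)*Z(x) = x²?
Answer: -38879174794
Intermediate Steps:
Z(x) = 3*x²/2
L(U) = 3*U²
((-234851 - 1*(-23535)) + (291 + L(-7)*(-97)))*((61*(-65))*Z(1) + 178526) = ((-234851 - 1*(-23535)) + (291 + (3*(-7)²)*(-97)))*((61*(-65))*((3/2)*1²) + 178526) = ((-234851 + 23535) + (291 + (3*49)*(-97)))*(-11895/2 + 178526) = (-211316 + (291 + 147*(-97)))*(-3965*3/2 + 178526) = (-211316 + (291 - 14259))*(-11895/2 + 178526) = (-211316 - 13968)*(345157/2) = -225284*345157/2 = -38879174794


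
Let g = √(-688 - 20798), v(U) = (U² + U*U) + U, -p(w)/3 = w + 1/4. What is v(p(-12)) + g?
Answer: 20163/8 + I*√21486 ≈ 2520.4 + 146.58*I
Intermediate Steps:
p(w) = -¾ - 3*w (p(w) = -3*(w + 1/4) = -3*(w + ¼) = -3*(¼ + w) = -¾ - 3*w)
v(U) = U + 2*U² (v(U) = (U² + U²) + U = 2*U² + U = U + 2*U²)
g = I*√21486 (g = √(-21486) = I*√21486 ≈ 146.58*I)
v(p(-12)) + g = (-¾ - 3*(-12))*(1 + 2*(-¾ - 3*(-12))) + I*√21486 = (-¾ + 36)*(1 + 2*(-¾ + 36)) + I*√21486 = 141*(1 + 2*(141/4))/4 + I*√21486 = 141*(1 + 141/2)/4 + I*√21486 = (141/4)*(143/2) + I*√21486 = 20163/8 + I*√21486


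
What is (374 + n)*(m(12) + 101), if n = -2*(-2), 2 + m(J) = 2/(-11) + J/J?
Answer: 415044/11 ≈ 37731.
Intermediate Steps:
m(J) = -13/11 (m(J) = -2 + (2/(-11) + J/J) = -2 + (2*(-1/11) + 1) = -2 + (-2/11 + 1) = -2 + 9/11 = -13/11)
n = 4
(374 + n)*(m(12) + 101) = (374 + 4)*(-13/11 + 101) = 378*(1098/11) = 415044/11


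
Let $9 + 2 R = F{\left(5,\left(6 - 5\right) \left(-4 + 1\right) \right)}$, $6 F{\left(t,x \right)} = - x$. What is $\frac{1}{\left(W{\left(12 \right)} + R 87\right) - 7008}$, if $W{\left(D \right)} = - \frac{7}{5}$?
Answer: $- \frac{20}{147583} \approx -0.00013552$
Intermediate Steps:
$F{\left(t,x \right)} = - \frac{x}{6}$ ($F{\left(t,x \right)} = \frac{\left(-1\right) x}{6} = - \frac{x}{6}$)
$W{\left(D \right)} = - \frac{7}{5}$ ($W{\left(D \right)} = \left(-7\right) \frac{1}{5} = - \frac{7}{5}$)
$R = - \frac{17}{4}$ ($R = - \frac{9}{2} + \frac{\left(- \frac{1}{6}\right) \left(6 - 5\right) \left(-4 + 1\right)}{2} = - \frac{9}{2} + \frac{\left(- \frac{1}{6}\right) 1 \left(-3\right)}{2} = - \frac{9}{2} + \frac{\left(- \frac{1}{6}\right) \left(-3\right)}{2} = - \frac{9}{2} + \frac{1}{2} \cdot \frac{1}{2} = - \frac{9}{2} + \frac{1}{4} = - \frac{17}{4} \approx -4.25$)
$\frac{1}{\left(W{\left(12 \right)} + R 87\right) - 7008} = \frac{1}{\left(- \frac{7}{5} - \frac{1479}{4}\right) - 7008} = \frac{1}{- \frac{7423}{20} - 7008} = \frac{1}{- \frac{147583}{20}} = - \frac{20}{147583}$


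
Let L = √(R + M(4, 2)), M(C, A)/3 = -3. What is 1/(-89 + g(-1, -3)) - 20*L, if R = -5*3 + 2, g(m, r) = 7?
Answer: -1/82 - 20*I*√22 ≈ -0.012195 - 93.808*I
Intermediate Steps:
M(C, A) = -9 (M(C, A) = 3*(-3) = -9)
R = -13 (R = -15 + 2 = -13)
L = I*√22 (L = √(-13 - 9) = √(-22) = I*√22 ≈ 4.6904*I)
1/(-89 + g(-1, -3)) - 20*L = 1/(-89 + 7) - 20*I*√22 = 1/(-82) - 20*I*√22 = -1/82 - 20*I*√22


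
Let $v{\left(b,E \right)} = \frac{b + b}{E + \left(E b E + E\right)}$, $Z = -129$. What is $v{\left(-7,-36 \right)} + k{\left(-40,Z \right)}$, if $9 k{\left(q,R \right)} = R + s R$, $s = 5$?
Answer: $- \frac{393185}{4572} \approx -85.998$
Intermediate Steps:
$k{\left(q,R \right)} = \frac{2 R}{3}$ ($k{\left(q,R \right)} = \frac{R + 5 R}{9} = \frac{6 R}{9} = \frac{2 R}{3}$)
$v{\left(b,E \right)} = \frac{2 b}{2 E + b E^{2}}$ ($v{\left(b,E \right)} = \frac{2 b}{E + \left(b E^{2} + E\right)} = \frac{2 b}{E + \left(E + b E^{2}\right)} = \frac{2 b}{2 E + b E^{2}}$)
$v{\left(-7,-36 \right)} + k{\left(-40,Z \right)} = 2 \left(-7\right) \frac{1}{-36} \frac{1}{2 - -252} + \frac{2}{3} \left(-129\right) = 2 \left(-7\right) \left(- \frac{1}{36}\right) \frac{1}{2 + 252} - 86 = 2 \left(-7\right) \left(- \frac{1}{36}\right) \frac{1}{254} - 86 = \frac{7}{4572} - 86 = - \frac{393185}{4572}$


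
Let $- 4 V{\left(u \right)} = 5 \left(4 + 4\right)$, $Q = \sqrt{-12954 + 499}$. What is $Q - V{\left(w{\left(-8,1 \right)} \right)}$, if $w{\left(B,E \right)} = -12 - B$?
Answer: $10 + i \sqrt{12455} \approx 10.0 + 111.6 i$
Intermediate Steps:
$Q = i \sqrt{12455}$ ($Q = \sqrt{-12455} = i \sqrt{12455} \approx 111.6 i$)
$V{\left(u \right)} = -10$ ($V{\left(u \right)} = - \frac{5 \left(4 + 4\right)}{4} = - \frac{5 \cdot 8}{4} = \left(- \frac{1}{4}\right) 40 = -10$)
$Q - V{\left(w{\left(-8,1 \right)} \right)} = i \sqrt{12455} - -10 = i \sqrt{12455} + 10 = 10 + i \sqrt{12455}$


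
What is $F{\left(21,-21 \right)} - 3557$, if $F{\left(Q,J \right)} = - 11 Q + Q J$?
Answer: $-4229$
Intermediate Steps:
$F{\left(Q,J \right)} = - 11 Q + J Q$
$F{\left(21,-21 \right)} - 3557 = 21 \left(-11 - 21\right) - 3557 = 21 \left(-32\right) - 3557 = -672 - 3557 = -4229$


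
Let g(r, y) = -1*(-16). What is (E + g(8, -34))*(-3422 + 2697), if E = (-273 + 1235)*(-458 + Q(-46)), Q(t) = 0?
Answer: 319420500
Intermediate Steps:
E = -440596 (E = (-273 + 1235)*(-458 + 0) = 962*(-458) = -440596)
g(r, y) = 16
(E + g(8, -34))*(-3422 + 2697) = (-440596 + 16)*(-3422 + 2697) = -440580*(-725) = 319420500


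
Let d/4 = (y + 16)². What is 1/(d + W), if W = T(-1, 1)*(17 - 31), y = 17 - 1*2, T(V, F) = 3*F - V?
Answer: 1/3788 ≈ 0.00026399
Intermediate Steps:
T(V, F) = -V + 3*F
y = 15 (y = 17 - 2 = 15)
W = -56 (W = (-1*(-1) + 3*1)*(17 - 31) = (1 + 3)*(-14) = 4*(-14) = -56)
d = 3844 (d = 4*(15 + 16)² = 4*31² = 4*961 = 3844)
1/(d + W) = 1/(3844 - 56) = 1/3788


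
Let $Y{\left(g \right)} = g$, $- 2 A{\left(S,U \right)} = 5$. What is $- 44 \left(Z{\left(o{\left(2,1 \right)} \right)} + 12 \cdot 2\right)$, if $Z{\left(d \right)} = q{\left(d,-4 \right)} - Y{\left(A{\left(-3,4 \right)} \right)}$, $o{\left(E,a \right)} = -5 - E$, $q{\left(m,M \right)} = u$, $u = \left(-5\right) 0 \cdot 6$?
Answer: $-1166$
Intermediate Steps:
$A{\left(S,U \right)} = - \frac{5}{2}$ ($A{\left(S,U \right)} = \left(- \frac{1}{2}\right) 5 = - \frac{5}{2}$)
$u = 0$ ($u = 0 \cdot 6 = 0$)
$q{\left(m,M \right)} = 0$
$Z{\left(d \right)} = \frac{5}{2}$ ($Z{\left(d \right)} = 0 - - \frac{5}{2} = 0 + \frac{5}{2} = \frac{5}{2}$)
$- 44 \left(Z{\left(o{\left(2,1 \right)} \right)} + 12 \cdot 2\right) = - 44 \left(\frac{5}{2} + 12 \cdot 2\right) = - 44 \left(\frac{5}{2} + 24\right) = \left(-44\right) \frac{53}{2} = -1166$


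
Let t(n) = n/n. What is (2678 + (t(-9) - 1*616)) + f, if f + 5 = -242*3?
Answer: 1332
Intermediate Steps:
f = -731 (f = -5 - 242*3 = -5 - 726 = -731)
t(n) = 1
(2678 + (t(-9) - 1*616)) + f = (2678 + (1 - 1*616)) - 731 = (2678 + (1 - 616)) - 731 = (2678 - 615) - 731 = 2063 - 731 = 1332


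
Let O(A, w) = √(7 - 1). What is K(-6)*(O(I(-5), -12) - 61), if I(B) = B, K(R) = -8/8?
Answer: 61 - √6 ≈ 58.551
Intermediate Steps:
K(R) = -1 (K(R) = -8*⅛ = -1)
O(A, w) = √6
K(-6)*(O(I(-5), -12) - 61) = -(√6 - 61) = -(-61 + √6) = 61 - √6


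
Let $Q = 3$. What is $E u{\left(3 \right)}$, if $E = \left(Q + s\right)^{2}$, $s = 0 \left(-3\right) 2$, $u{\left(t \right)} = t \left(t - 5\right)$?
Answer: $-54$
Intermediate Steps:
$u{\left(t \right)} = t \left(-5 + t\right)$
$s = 0$ ($s = 0 \cdot 2 = 0$)
$E = 9$ ($E = \left(3 + 0\right)^{2} = 3^{2} = 9$)
$E u{\left(3 \right)} = 9 \cdot 3 \left(-5 + 3\right) = 9 \cdot 3 \left(-2\right) = 9 \left(-6\right) = -54$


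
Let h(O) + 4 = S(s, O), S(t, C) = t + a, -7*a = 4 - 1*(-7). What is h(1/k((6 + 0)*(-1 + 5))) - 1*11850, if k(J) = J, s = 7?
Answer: -82940/7 ≈ -11849.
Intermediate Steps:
a = -11/7 (a = -(4 - 1*(-7))/7 = -(4 + 7)/7 = -1/7*11 = -11/7 ≈ -1.5714)
S(t, C) = -11/7 + t (S(t, C) = t - 11/7 = -11/7 + t)
h(O) = 10/7 (h(O) = -4 + (-11/7 + 7) = -4 + 38/7 = 10/7)
h(1/k((6 + 0)*(-1 + 5))) - 1*11850 = 10/7 - 1*11850 = 10/7 - 11850 = -82940/7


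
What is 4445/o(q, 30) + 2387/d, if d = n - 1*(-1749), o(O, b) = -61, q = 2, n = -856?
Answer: -3823778/54473 ≈ -70.196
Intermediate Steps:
d = 893 (d = -856 - 1*(-1749) = -856 + 1749 = 893)
4445/o(q, 30) + 2387/d = 4445/(-61) + 2387/893 = 4445*(-1/61) + 2387*(1/893) = -4445/61 + 2387/893 = -3823778/54473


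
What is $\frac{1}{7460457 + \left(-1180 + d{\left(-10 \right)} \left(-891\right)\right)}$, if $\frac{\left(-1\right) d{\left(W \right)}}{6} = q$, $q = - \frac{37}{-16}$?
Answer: $\frac{8}{59773117} \approx 1.3384 \cdot 10^{-7}$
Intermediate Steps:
$q = \frac{37}{16}$ ($q = \left(-37\right) \left(- \frac{1}{16}\right) = \frac{37}{16} \approx 2.3125$)
$d{\left(W \right)} = - \frac{111}{8}$ ($d{\left(W \right)} = \left(-6\right) \frac{37}{16} = - \frac{111}{8}$)
$\frac{1}{7460457 + \left(-1180 + d{\left(-10 \right)} \left(-891\right)\right)} = \frac{1}{7460457 - - \frac{89461}{8}} = \frac{1}{7460457 + \left(-1180 + \frac{98901}{8}\right)} = \frac{1}{7460457 + \frac{89461}{8}} = \frac{1}{\frac{59773117}{8}} = \frac{8}{59773117}$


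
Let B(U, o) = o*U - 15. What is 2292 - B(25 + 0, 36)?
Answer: 1407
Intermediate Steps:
B(U, o) = -15 + U*o (B(U, o) = U*o - 15 = -15 + U*o)
2292 - B(25 + 0, 36) = 2292 - (-15 + (25 + 0)*36) = 2292 - (-15 + 25*36) = 2292 - (-15 + 900) = 2292 - 1*885 = 2292 - 885 = 1407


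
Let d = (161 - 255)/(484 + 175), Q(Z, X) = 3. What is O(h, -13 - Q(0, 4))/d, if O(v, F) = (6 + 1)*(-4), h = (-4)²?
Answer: 9226/47 ≈ 196.30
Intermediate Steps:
h = 16
O(v, F) = -28 (O(v, F) = 7*(-4) = -28)
d = -94/659 ≈ -0.14264
O(h, -13 - Q(0, 4))/d = -28/(-94/659) = -28*(-659/94) = 9226/47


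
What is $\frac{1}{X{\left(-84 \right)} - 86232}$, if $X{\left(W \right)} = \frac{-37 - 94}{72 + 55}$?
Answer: $- \frac{127}{10951595} \approx -1.1596 \cdot 10^{-5}$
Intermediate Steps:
$X{\left(W \right)} = - \frac{131}{127}$
$\frac{1}{X{\left(-84 \right)} - 86232} = \frac{1}{- \frac{131}{127} - 86232} = \frac{1}{- \frac{10951595}{127}} = - \frac{127}{10951595}$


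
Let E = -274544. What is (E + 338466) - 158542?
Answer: -94620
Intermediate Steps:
(E + 338466) - 158542 = (-274544 + 338466) - 158542 = 63922 - 158542 = -94620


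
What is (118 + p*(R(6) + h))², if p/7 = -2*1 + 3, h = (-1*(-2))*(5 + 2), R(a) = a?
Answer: 66564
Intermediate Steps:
h = 14 (h = 2*7 = 14)
p = 7 (p = 7*(-2*1 + 3) = 7*(-2 + 3) = 7*1 = 7)
(118 + p*(R(6) + h))² = (118 + 7*(6 + 14))² = (118 + 7*20)² = (118 + 140)² = 258² = 66564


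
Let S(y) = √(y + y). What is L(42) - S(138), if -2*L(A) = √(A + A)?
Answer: -√21 - 2*√69 ≈ -21.196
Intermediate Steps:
S(y) = √2*√y (S(y) = √(2*y) = √2*√y)
L(A) = -√2*√A/2 (L(A) = -√(A + A)/2 = -√2*√A/2)
L(42) - S(138) = -√2*√42/2 - √2*√138 = -√21 - 2*√69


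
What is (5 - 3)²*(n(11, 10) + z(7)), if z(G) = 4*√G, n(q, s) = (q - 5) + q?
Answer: 68 + 16*√7 ≈ 110.33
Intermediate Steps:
n(q, s) = -5 + 2*q (n(q, s) = (-5 + q) + q = -5 + 2*q)
(5 - 3)²*(n(11, 10) + z(7)) = (5 - 3)²*((-5 + 2*11) + 4*√7) = 2²*((-5 + 22) + 4*√7) = 4*(17 + 4*√7) = 68 + 16*√7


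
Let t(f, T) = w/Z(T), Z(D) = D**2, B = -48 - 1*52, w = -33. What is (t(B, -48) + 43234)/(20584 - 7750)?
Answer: 33203701/9856512 ≈ 3.3687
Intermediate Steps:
B = -100 (B = -48 - 52 = -100)
t(f, T) = -33/T**2
(t(B, -48) + 43234)/(20584 - 7750) = (-33/(-48)**2 + 43234)/(20584 - 7750) = (-33*1/2304 + 43234)/12834 = (-11/768 + 43234)*(1/12834) = (33203701/768)*(1/12834) = 33203701/9856512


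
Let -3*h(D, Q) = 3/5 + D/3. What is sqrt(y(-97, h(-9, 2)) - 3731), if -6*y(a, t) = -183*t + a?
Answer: I*sqrt(3321390)/30 ≈ 60.749*I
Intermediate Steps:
h(D, Q) = -1/5 - D/9 (h(D, Q) = -(3/5 + D/3)/3 = -1/5 - D/9)
y(a, t) = -a/6 + 61*t/2 (y(a, t) = -(-183*t + a)/6 = -(a - 183*t)/6 = -a/6 + 61*t/2)
sqrt(y(-97, h(-9, 2)) - 3731) = sqrt((-1/6*(-97) + 61*(-1/5 - 1/9*(-9))/2) - 3731) = sqrt((97/6 + 61*(-1/5 + 1)/2) - 3731) = sqrt((97/6 + (61/2)*(4/5)) - 3731) = sqrt((97/6 + 122/5) - 3731) = sqrt(1217/30 - 3731) = sqrt(-110713/30) = I*sqrt(3321390)/30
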